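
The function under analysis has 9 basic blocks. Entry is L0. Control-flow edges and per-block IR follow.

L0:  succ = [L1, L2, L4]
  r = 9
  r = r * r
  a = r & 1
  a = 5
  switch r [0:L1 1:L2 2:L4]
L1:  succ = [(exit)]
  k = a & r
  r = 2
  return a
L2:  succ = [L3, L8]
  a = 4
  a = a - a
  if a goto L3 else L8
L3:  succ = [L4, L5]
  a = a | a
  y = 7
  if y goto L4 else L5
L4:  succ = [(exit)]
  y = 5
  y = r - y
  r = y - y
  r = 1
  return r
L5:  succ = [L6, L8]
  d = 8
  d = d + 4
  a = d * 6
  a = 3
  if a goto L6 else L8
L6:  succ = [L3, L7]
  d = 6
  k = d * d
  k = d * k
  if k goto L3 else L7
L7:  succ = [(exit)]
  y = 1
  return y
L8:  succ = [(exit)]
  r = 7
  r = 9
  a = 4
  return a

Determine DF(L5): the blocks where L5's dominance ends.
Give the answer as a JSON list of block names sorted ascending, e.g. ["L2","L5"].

idom tree: L1←L0 L2←L0 L3←L2 L4←L0 L5←L3 L6←L5 L7←L6 L8←L2
Dom at joins:
  L3: preds {L2,L6}: {L0,L2} ∩ {L0,L2,L3,L5,L6} = {L0,L2}; idom=L2
  L4: preds {L0,L3}: {L0} ∩ {L0,L2,L3} = {L0}; idom=L0
  L8: preds {L2,L5}: {L0,L2} ∩ {L0,L2,L3,L5} = {L0,L2}; idom=L2

DF walk-up:
  L3←L2: walk · to L2
  L3←L6: walk L6→L5→L3 to L2
  L4←L0: walk · to L0
  L4←L3: walk L3→L2 to L0
  L8←L2: walk · to L2
  L8←L5: walk L5→L3 to L2
  L0 → ∅
  L1 → ∅
  L2 → {L4}
  L3 → {L3,L4,L8}
  L4 → ∅
  L5 → {L3,L8}
  L6 → {L3}
  L7 → ∅
  L8 → ∅

DF(L5) = ["L3", "L8"]

Answer: ["L3", "L8"]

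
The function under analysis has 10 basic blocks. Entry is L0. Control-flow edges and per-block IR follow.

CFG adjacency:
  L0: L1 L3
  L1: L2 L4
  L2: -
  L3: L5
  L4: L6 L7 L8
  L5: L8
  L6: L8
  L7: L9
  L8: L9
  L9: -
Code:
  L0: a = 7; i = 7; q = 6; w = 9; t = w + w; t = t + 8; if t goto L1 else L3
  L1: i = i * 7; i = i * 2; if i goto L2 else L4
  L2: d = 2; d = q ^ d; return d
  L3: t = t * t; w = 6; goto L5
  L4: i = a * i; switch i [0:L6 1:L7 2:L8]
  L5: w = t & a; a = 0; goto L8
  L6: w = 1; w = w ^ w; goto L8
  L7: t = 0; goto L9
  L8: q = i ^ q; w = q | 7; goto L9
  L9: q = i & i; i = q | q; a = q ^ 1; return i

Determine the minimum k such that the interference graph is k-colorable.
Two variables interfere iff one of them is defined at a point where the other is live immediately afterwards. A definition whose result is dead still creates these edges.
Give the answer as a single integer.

Block summaries:
  L0 def {a,i,q,t,w} use ∅
  L1 def {i} use {i}
  L2 def {d} use {q}
  L3 def {t,w} use {t}
  L4 def {i} use {a,i}
  L5 def {a,w} use {a,t}
  L6 def {w} use ∅
  L7 def {t} use ∅
  L8 def {q,w} use {i,q}
  L9 def {a,i,q} use {i}

Liveness:
  live L0: ∅→{a,i,q,t}
  live L1: {a,i,q}→{a,i,q}
  live L2: {q}→∅
  live L3: {a,i,q,t}→{a,i,q,t}
  live L4: {a,i,q}→{i,q}
  live L5: {a,i,q,t}→{i,q}
  live L6: {i,q}→{i,q}
  live L7: {i}→{i}
  live L8: {i,q}→{i}
  live L9: {i}→∅

Conflict graph:
  a↔{i,q,t,w}
  d↔{q}
  i↔{a,q,t,w}
  q↔{a,d,i,t,w}
  t↔{a,i,q,w}
  w↔{a,i,q,t}

Registers:
  lower bound: {a,i,q,t,w} mutually conflict ⇒ χ ≥ 5
  5-colouring: r0={q}  r1={a,d}  r2={i}  r3={t}  r4={w}
  χ = 5

Answer: 5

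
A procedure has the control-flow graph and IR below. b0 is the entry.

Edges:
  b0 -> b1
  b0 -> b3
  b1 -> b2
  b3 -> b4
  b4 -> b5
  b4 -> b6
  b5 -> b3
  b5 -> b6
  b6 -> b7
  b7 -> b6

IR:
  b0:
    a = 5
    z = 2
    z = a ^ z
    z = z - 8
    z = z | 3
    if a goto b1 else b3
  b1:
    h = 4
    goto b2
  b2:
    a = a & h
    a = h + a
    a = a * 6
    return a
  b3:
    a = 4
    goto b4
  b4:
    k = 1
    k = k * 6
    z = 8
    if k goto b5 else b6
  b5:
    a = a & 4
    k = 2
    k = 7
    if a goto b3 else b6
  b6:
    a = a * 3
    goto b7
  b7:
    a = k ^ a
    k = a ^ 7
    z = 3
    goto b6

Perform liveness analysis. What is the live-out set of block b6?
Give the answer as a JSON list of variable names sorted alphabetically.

Answer: ["a", "k"]

Analysis:
Per-block:
  b0 def {a,z} use ∅
  b1 def {h} use ∅
  b2 def {a} use {a,h}
  b3 def {a} use ∅
  b4 def {k,z} use ∅
  b5 def {a,k} use {a}
  b6 def {a} use {a}
  b7 def {a,k,z} use {a,k}

Live sets:
  b0: in=∅ out={a}
  b1: in={a} out={a,h}
  b2: in={a,h} out=∅
  b3: in=∅ out={a}
  b4: in={a} out={a,k}
  b5: in={a} out={a,k}
  b6: in={a,k} out={a,k}
  b7: in={a,k} out={a,k}

live-out(b6) = ["a", "k"]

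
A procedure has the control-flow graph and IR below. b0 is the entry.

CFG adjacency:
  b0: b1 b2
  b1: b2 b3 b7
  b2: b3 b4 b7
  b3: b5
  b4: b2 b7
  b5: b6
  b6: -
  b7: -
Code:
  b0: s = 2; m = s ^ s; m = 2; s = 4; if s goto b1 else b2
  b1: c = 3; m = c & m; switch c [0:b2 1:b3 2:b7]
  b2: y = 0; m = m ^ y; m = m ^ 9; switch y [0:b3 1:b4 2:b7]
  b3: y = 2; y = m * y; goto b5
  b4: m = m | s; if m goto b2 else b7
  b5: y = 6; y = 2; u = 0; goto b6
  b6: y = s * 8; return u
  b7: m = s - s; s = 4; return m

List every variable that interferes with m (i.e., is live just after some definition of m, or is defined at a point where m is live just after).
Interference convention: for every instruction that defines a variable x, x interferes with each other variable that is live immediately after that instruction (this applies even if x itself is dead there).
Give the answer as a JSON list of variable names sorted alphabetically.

Answer: ["c", "s", "y"]

Working:
Per-block:
  b0 def {m,s} use ∅
  b1 def {c,m} use {m}
  b2 def {m,y} use {m}
  b3 def {y} use {m}
  b4 def {m} use {m,s}
  b5 def {u,y} use ∅
  b6 def {y} use {s,u}
  b7 def {m,s} use {s}

Backward fixpoint:
  b0: in=∅ out={m,s}
  b1: in={m,s} out={m,s}
  b2: in={m,s} out={m,s}
  b3: in={m,s} out={s}
  b4: in={m,s} out={m,s}
  b5: in={s} out={s,u}
  b6: in={s,u} out=∅
  b7: in={s} out=∅

Conflict graph:
  c — {m,s}
  m — {c,s,y}
  s — {c,m,u,y}
  u — {s,y}
  y — {m,s,u}

N(m) = ["c", "s", "y"]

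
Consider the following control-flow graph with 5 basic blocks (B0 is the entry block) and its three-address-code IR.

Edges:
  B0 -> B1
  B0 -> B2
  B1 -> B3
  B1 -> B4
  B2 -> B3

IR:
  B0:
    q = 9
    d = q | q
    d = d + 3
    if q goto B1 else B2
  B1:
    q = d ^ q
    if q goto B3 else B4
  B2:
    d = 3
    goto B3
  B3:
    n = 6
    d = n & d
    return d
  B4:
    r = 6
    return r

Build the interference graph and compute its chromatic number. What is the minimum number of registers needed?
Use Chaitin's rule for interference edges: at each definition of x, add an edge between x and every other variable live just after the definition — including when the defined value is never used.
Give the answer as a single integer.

Block summaries:
  B0 def {d,q} use ∅
  B1 def {q} use {d,q}
  B2 def {d} use ∅
  B3 def {d,n} use {d}
  B4 def {r} use ∅

Live sets:
  B0: in=∅ out={d,q}
  B1: in={d,q} out={d}
  B2: in=∅ out={d}
  B3: in={d} out=∅
  B4: in=∅ out=∅

Interfere edges:
  d — {n,q}
  n — {d}
  q — {d}
  r — ∅

Registers:
  lower bound: {d,n} mutually conflict ⇒ χ ≥ 2
  assign d→c0 n→c1 q→c1 r→c0 — no edge inside a register ⇒ χ ≤ 2
  χ = 2

Answer: 2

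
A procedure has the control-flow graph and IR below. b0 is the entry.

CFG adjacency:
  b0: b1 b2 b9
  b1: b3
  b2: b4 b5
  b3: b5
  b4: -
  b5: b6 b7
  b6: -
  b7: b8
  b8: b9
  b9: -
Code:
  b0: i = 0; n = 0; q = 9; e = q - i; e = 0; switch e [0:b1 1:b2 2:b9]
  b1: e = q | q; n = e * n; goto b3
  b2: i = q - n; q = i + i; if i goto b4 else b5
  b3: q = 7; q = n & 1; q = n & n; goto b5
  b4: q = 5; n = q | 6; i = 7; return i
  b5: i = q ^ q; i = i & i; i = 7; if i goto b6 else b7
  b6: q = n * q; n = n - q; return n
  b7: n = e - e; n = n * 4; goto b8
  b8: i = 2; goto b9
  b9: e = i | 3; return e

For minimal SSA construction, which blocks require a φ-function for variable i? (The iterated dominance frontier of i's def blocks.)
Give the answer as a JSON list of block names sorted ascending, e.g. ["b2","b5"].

Answer: ["b5", "b9"]

Derivation:
idom tree: b1←b0 b2←b0 b3←b1 b4←b2 b5←b0 b6←b5 b7←b5 b8←b7 b9←b0
Dom∩ at merges:
  b5: preds {b2,b3}: {b0,b2} ∩ {b0,b1,b3} = {b0}; idom=b0
  b9: preds {b0,b8}: {b0} ∩ {b0,b5,b7,b8} = {b0}; idom=b0

DF walk-up:
  b5←b2: walk b2 to b0
  b5←b3: walk b3→b1 to b0
  b9←b0: walk · to b0
  b9←b8: walk b8→b7→b5 to b0
  b0: DF=∅
  b1: DF={b5}
  b2: DF={b5}
  b3: DF={b5}
  b4: DF=∅
  b5: DF={b9}
  b6: DF=∅
  b7: DF={b9}
  b8: DF={b9}
  b9: DF=∅

φ for i: defs {b0,b2,b4,b5,b8}
  DF⁺ = {b5,b9}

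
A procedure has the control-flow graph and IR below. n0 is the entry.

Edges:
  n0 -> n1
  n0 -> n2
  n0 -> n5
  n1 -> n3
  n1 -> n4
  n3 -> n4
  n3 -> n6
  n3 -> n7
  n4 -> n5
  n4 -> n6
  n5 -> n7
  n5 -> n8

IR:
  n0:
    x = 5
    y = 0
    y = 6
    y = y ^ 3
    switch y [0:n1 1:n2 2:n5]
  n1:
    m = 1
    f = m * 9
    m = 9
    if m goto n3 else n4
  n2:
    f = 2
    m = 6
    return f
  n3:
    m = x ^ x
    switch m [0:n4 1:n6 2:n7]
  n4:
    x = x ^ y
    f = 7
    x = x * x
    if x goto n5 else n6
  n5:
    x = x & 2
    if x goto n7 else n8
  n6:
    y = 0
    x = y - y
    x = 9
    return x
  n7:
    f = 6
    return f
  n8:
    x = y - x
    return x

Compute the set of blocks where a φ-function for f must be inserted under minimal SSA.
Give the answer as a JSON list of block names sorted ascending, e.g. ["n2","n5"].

Answer: ["n5", "n6", "n7"]

Derivation:
idom tree: n1←n0 n2←n0 n3←n1 n4←n1 n5←n0 n6←n1 n7←n0 n8←n5
Dom∩ at merges:
  n4: preds {n1,n3}: {n0,n1} ∩ {n0,n1,n3} = {n0,n1}; idom=n1
  n5: preds {n0,n4}: {n0} ∩ {n0,n1,n4} = {n0}; idom=n0
  n6: preds {n3,n4}: {n0,n1,n3} ∩ {n0,n1,n4} = {n0,n1}; idom=n1
  n7: preds {n3,n5}: {n0,n1,n3} ∩ {n0,n5} = {n0}; idom=n0

Frontier:
  n4←n1: walk · to n1
  n4←n3: walk n3 to n1
  n5←n0: walk · to n0
  n5←n4: walk n4→n1 to n0
  n6←n3: walk n3 to n1
  n6←n4: walk n4 to n1
  n7←n3: walk n3→n1 to n0
  n7←n5: walk n5 to n0
  n0: DF=∅
  n1: DF={n5,n7}
  n2: DF=∅
  n3: DF={n4,n6,n7}
  n4: DF={n5,n6}
  n5: DF={n7}
  n6: DF=∅
  n7: DF=∅
  n8: DF=∅

φ for f: defs {n1,n2,n4,n7}
  DF⁺ = {n5,n6,n7}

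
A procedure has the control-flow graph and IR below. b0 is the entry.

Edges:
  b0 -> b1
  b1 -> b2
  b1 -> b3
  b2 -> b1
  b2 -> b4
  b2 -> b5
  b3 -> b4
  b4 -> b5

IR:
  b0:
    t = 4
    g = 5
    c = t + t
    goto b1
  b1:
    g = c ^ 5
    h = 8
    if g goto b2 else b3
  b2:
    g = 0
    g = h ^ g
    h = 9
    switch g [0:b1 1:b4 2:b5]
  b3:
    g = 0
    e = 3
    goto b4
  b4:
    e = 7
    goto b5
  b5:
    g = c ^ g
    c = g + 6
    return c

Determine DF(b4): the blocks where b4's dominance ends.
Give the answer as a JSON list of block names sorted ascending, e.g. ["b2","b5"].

Answer: ["b5"]

Derivation:
idom tree: b1←b0 b2←b1 b3←b1 b4←b1 b5←b1
Dom∩ at merges:
  b1: preds {b0,b2}: {b0} ∩ {b0,b1,b2} = {b0}; idom=b0
  b4: preds {b2,b3}: {b0,b1,b2} ∩ {b0,b1,b3} = {b0,b1}; idom=b1
  b5: preds {b2,b4}: {b0,b1,b2} ∩ {b0,b1,b4} = {b0,b1}; idom=b1

DF walk-up:
  join b1 pred b0: · stop@b0
  join b1 pred b2: b2→b1 stop@b0
  join b4 pred b2: b2 stop@b1
  join b4 pred b3: b3 stop@b1
  join b5 pred b2: b2 stop@b1
  join b5 pred b4: b4 stop@b1
  b0 → ∅
  b1 → {b1}
  b2 → {b1,b4,b5}
  b3 → {b4}
  b4 → {b5}
  b5 → ∅

DF(b4) = ["b5"]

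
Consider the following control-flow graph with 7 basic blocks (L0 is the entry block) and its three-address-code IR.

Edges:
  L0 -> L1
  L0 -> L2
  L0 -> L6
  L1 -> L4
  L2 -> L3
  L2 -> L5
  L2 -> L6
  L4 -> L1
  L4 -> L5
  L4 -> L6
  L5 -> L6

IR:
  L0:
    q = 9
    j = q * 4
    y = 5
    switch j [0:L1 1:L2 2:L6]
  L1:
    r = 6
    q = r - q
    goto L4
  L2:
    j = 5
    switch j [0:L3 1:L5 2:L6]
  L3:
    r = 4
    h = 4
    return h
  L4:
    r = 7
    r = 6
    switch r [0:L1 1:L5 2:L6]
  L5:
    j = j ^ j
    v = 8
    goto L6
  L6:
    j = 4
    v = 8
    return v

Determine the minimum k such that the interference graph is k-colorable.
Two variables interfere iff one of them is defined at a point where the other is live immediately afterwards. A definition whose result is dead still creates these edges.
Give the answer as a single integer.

Per-block:
  L0 def {j,q,y} use ∅
  L1 def {q,r} use {q}
  L2 def {j} use ∅
  L3 def {h,r} use ∅
  L4 def {r} use ∅
  L5 def {j,v} use {j}
  L6 def {j,v} use ∅

Liveness:
  live L0: ∅→{j,q}
  live L1: {j,q}→{j,q}
  live L2: ∅→{j}
  live L3: ∅→∅
  live L4: {j,q}→{j,q}
  live L5: {j}→∅
  live L6: ∅→∅

Interfere edges:
  h — ∅
  j — {q,r,y}
  q — {j,r,y}
  r — {j,q}
  v — ∅
  y — {j,q}

Registers:
  clique {j,q,r} ⇒ need ≥ 3
  3-colouring: R0={h,j,v}  R1={q}  R2={r,y}
  χ = 3

Answer: 3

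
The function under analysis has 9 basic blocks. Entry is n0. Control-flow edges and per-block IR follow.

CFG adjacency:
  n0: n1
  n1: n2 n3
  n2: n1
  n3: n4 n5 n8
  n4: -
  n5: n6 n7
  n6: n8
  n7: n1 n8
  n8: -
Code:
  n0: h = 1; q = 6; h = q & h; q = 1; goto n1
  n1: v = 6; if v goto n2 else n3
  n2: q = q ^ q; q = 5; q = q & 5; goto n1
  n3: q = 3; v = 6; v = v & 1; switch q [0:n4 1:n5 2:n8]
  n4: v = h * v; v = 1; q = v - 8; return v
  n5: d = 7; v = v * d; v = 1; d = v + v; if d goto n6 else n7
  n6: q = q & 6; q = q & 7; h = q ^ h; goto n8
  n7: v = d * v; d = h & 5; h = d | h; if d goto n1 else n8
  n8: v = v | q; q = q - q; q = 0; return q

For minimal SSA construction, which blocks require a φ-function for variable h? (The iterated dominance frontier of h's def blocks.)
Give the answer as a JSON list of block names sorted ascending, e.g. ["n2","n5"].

idom tree: n1←n0 n2←n1 n3←n1 n4←n3 n5←n3 n6←n5 n7←n5 n8←n3
Dom∩ at merges:
  n1: preds {n0,n2,n7}: {n0} ∩ {n0,n1,n2} ∩ {n0,n1,n3,n5,n7} = {n0}; idom=n0
  n8: preds {n3,n6,n7}: {n0,n1,n3} ∩ {n0,n1,n3,n5,n6} ∩ {n0,n1,n3,n5,n7} = {n0,n1,n3}; idom=n3

DF walk-up:
  n1←n0: walk · to n0
  n1←n2: walk n2→n1 to n0
  n1←n7: walk n7→n5→n3→n1 to n0
  n8←n3: walk · to n3
  n8←n6: walk n6→n5 to n3
  n8←n7: walk n7→n5 to n3
  DF(n0)=∅
  DF(n1)={n1}
  DF(n2)={n1}
  DF(n3)={n1}
  DF(n4)=∅
  DF(n5)={n1,n8}
  DF(n6)={n8}
  DF(n7)={n1,n8}
  DF(n8)=∅

φ for h: defs {n0,n6,n7}
  DF⁺ = {n1,n8}

Answer: ["n1", "n8"]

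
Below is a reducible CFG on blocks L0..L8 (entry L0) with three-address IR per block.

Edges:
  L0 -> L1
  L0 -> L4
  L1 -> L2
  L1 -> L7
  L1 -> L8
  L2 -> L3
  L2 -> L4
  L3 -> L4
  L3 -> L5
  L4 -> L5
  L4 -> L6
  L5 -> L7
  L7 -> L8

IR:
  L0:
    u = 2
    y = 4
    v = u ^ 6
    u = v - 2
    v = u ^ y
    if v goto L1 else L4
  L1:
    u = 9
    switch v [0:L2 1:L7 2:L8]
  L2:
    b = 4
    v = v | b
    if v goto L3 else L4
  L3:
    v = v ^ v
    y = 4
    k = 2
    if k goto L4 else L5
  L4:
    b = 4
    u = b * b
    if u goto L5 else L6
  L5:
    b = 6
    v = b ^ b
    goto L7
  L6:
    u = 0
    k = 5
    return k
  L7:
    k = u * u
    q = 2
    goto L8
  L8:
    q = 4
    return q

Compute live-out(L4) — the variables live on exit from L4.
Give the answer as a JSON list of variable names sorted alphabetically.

Answer: ["u"]

Analysis:
Block summaries:
  L0 def {u,v,y} use ∅
  L1 def {u} use {v}
  L2 def {b,v} use {v}
  L3 def {k,v,y} use {v}
  L4 def {b,u} use ∅
  L5 def {b,v} use ∅
  L6 def {k,u} use ∅
  L7 def {k,q} use {u}
  L8 def {q} use ∅

Backward fixpoint:
  L0: in=∅ out={v}
  L1: in={v} out={u,v}
  L2: in={u,v} out={u,v}
  L3: in={u,v} out={u}
  L4: in=∅ out={u}
  L5: in={u} out={u}
  L6: in=∅ out=∅
  L7: in={u} out=∅
  L8: in=∅ out=∅

live-out(L4) = ["u"]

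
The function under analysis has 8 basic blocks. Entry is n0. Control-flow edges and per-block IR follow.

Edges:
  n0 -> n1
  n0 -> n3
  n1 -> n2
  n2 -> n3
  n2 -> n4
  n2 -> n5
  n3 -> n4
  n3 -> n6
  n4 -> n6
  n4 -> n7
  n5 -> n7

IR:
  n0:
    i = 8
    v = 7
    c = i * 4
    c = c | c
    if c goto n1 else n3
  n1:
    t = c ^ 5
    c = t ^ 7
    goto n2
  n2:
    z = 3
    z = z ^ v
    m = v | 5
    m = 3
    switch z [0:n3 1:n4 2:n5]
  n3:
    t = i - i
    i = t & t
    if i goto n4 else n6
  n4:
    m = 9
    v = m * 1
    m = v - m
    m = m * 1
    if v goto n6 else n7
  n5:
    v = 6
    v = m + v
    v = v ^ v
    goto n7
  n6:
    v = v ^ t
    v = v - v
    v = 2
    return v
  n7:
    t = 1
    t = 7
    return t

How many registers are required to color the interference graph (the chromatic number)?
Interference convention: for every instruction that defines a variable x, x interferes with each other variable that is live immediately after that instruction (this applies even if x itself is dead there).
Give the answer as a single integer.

Answer: 5

Derivation:
def/use:
  n0: {c,i,v} / ∅
  n1: {c,t} / {c}
  n2: {m,z} / {v}
  n3: {i,t} / {i}
  n4: {m,v} / ∅
  n5: {v} / {m}
  n6: {v} / {t,v}
  n7: {t} / ∅

Backward fixpoint:
  n0 li=∅ lo={c,i,v}
  n1 li={c,i,v} lo={i,t,v}
  n2 li={i,t,v} lo={i,m,t,v}
  n3 li={i,v} lo={t,v}
  n4 li={t} lo={t,v}
  n5 li={m} lo=∅
  n6 li={t,v} lo=∅
  n7 li=∅ lo=∅

Interfere edges:
  c↔{i,t,v}
  i↔{c,m,t,v,z}
  m↔{i,t,v,z}
  t↔{c,i,m,v,z}
  v↔{c,i,m,t,z}
  z↔{i,m,t,v}

Registers:
  lower bound: {i,m,t,v,z} mutually conflict ⇒ χ ≥ 5
  5-colouring: R0={i}  R1={t}  R2={v}  R3={c,m}  R4={z}
  χ = 5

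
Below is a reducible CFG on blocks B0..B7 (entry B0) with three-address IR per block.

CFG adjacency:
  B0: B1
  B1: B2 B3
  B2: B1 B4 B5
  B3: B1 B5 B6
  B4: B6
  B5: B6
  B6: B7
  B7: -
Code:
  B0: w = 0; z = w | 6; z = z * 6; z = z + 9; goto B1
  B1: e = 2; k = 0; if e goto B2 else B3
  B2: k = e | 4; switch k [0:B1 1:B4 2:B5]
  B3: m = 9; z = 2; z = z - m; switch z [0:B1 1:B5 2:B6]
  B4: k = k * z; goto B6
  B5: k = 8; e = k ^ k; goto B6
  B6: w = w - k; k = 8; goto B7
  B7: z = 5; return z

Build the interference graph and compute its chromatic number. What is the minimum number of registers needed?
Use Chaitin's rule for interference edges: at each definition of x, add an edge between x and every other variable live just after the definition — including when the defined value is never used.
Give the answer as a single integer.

Block summaries:
  B0: {w,z} / ∅
  B1: {e,k} / ∅
  B2: {k} / {e}
  B3: {m,z} / ∅
  B4: {k} / {k,z}
  B5: {e,k} / ∅
  B6: {k,w} / {k,w}
  B7: {z} / ∅

Backward fixpoint:
  B0: in=∅ out={w,z}
  B1: in={w,z} out={e,k,w,z}
  B2: in={e,w,z} out={k,w,z}
  B3: in={k,w} out={k,w,z}
  B4: in={k,w,z} out={k,w}
  B5: in={w} out={k,w}
  B6: in={k,w} out=∅
  B7: in=∅ out=∅

Conflict graph:
  e — {k,w,z}
  k — {e,m,w,z}
  m — {k,w,z}
  w — {e,k,m,z}
  z — {e,k,m,w}

Registers:
  clique {e,k,w,z} ⇒ need ≥ 4
  4-colouring: c0={k}  c1={w}  c2={z}  c3={e,m}
  χ = 4

Answer: 4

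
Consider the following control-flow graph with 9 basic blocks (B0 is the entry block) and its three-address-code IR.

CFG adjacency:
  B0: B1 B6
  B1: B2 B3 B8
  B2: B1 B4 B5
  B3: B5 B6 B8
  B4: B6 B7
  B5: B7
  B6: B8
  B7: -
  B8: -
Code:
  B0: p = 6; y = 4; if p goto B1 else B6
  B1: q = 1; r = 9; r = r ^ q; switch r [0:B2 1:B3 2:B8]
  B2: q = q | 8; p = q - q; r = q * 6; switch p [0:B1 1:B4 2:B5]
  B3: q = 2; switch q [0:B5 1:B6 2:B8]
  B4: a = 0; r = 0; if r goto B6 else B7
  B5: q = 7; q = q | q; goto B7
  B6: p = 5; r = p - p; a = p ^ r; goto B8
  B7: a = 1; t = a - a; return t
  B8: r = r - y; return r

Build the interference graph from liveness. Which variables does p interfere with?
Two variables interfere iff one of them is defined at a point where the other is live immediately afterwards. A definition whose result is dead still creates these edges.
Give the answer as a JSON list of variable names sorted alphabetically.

Answer: ["q", "r", "y"]

Analysis:
def/use:
  B0: {p,y} / ∅
  B1: {q,r} / ∅
  B2: {p,q,r} / {q}
  B3: {q} / ∅
  B4: {a,r} / ∅
  B5: {q} / ∅
  B6: {a,p,r} / ∅
  B7: {a,t} / ∅
  B8: {r} / {r,y}

Backward fixpoint:
  live B0: ∅→{y}
  live B1: {y}→{q,r,y}
  live B2: {q,y}→{y}
  live B3: {r,y}→{r,y}
  live B4: {y}→{y}
  live B5: ∅→∅
  live B6: {y}→{r,y}
  live B7: ∅→∅
  live B8: {r,y}→∅

Interference:
  a↔{r,y}
  p↔{q,r,y}
  q↔{p,r,y}
  r↔{a,p,q,y}
  t↔∅
  y↔{a,p,q,r}

N(p) = ["q", "r", "y"]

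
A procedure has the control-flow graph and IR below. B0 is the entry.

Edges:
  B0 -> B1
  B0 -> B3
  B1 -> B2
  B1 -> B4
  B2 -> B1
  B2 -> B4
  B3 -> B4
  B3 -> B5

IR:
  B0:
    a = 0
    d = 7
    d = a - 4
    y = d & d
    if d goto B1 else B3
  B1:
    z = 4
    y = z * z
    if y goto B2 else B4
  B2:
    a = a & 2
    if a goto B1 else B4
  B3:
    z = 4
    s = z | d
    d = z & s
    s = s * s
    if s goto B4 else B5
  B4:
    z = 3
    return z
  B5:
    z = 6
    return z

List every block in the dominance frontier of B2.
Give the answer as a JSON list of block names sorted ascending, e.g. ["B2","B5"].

idom tree: B1←B0 B2←B1 B3←B0 B4←B0 B5←B3
Dom∩ at merges:
  B1: preds {B0,B2}: {B0} ∩ {B0,B1,B2} = {B0}; idom=B0
  B4: preds {B1,B2,B3}: {B0,B1} ∩ {B0,B1,B2} ∩ {B0,B3} = {B0}; idom=B0

DF derivation:
  join B1 pred B0: · stop@B0
  join B1 pred B2: B2→B1 stop@B0
  join B4 pred B1: B1 stop@B0
  join B4 pred B2: B2→B1 stop@B0
  join B4 pred B3: B3 stop@B0
  B0 → ∅
  B1 → {B1,B4}
  B2 → {B1,B4}
  B3 → {B4}
  B4 → ∅
  B5 → ∅

DF(B2) = ["B1", "B4"]

Answer: ["B1", "B4"]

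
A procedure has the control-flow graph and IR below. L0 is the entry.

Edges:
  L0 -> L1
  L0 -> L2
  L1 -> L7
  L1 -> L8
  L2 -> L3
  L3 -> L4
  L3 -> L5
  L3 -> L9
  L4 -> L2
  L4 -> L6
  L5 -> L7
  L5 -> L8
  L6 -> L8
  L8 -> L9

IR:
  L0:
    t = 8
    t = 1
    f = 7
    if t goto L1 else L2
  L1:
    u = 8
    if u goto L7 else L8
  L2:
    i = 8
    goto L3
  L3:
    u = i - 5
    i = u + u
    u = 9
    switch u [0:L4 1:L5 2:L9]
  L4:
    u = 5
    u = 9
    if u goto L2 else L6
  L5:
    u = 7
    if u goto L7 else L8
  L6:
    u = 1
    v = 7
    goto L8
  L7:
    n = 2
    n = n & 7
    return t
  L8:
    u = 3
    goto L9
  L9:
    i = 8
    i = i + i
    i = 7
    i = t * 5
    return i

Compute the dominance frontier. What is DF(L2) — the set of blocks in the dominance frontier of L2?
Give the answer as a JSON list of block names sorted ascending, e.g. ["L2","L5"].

Answer: ["L2", "L7", "L8", "L9"]

Analysis:
idom tree: L1←L0 L2←L0 L3←L2 L4←L3 L5←L3 L6←L4 L7←L0 L8←L0 L9←L0
Dom∩ at merges:
  L2: preds {L0,L4}: {L0} ∩ {L0,L2,L3,L4} = {L0}; idom=L0
  L7: preds {L1,L5}: {L0,L1} ∩ {L0,L2,L3,L5} = {L0}; idom=L0
  L8: preds {L1,L5,L6}: {L0,L1} ∩ {L0,L2,L3,L5} ∩ {L0,L2,L3,L4,L6} = {L0}; idom=L0
  L9: preds {L3,L8}: {L0,L2,L3} ∩ {L0,L8} = {L0}; idom=L0

Frontier:
  L2←L0: walk · to L0
  L2←L4: walk L4→L3→L2 to L0
  L7←L1: walk L1 to L0
  L7←L5: walk L5→L3→L2 to L0
  L8←L1: walk L1 to L0
  L8←L5: walk L5→L3→L2 to L0
  L8←L6: walk L6→L4→L3→L2 to L0
  L9←L3: walk L3→L2 to L0
  L9←L8: walk L8 to L0
  DF(L0)=∅
  DF(L1)={L7,L8}
  DF(L2)={L2,L7,L8,L9}
  DF(L3)={L2,L7,L8,L9}
  DF(L4)={L2,L8}
  DF(L5)={L7,L8}
  DF(L6)={L8}
  DF(L7)=∅
  DF(L8)={L9}
  DF(L9)=∅

DF(L2) = ["L2", "L7", "L8", "L9"]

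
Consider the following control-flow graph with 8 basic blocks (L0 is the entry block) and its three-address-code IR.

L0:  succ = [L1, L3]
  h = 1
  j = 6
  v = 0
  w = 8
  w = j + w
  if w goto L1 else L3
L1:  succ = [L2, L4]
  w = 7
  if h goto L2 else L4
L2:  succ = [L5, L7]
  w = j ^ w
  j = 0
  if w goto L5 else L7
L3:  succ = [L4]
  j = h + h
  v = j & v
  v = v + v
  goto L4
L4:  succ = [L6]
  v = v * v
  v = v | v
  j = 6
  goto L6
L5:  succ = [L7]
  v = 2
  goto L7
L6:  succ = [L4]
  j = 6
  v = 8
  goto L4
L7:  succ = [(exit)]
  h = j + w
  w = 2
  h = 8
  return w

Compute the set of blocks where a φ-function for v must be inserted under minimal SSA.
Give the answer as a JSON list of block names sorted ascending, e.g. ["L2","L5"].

Answer: ["L4", "L7"]

Analysis:
idom tree: L1←L0 L2←L1 L3←L0 L4←L0 L5←L2 L6←L4 L7←L2
Dom at joins:
  L4: preds {L1,L3,L6}: {L0,L1} ∩ {L0,L3} ∩ {L0,L4,L6} = {L0}; idom=L0
  L7: preds {L2,L5}: {L0,L1,L2} ∩ {L0,L1,L2,L5} = {L0,L1,L2}; idom=L2

DF walk-up:
  L4←L1: walk L1 to L0
  L4←L3: walk L3 to L0
  L4←L6: walk L6→L4 to L0
  L7←L2: walk · to L2
  L7←L5: walk L5 to L2
  L0 → ∅
  L1 → {L4}
  L2 → ∅
  L3 → {L4}
  L4 → {L4}
  L5 → {L7}
  L6 → {L4}
  L7 → ∅

φ for v: defs {L0,L3,L4,L5,L6}
  DF⁺ = {L4,L7}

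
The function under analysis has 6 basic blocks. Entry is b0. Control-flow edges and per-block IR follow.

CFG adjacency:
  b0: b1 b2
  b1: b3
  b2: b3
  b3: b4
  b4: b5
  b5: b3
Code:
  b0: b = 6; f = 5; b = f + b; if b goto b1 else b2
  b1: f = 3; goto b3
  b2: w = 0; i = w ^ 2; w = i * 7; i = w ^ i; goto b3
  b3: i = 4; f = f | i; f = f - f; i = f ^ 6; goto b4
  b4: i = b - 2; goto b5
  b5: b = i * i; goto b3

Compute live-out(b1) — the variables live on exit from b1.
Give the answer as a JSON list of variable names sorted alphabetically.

Answer: ["b", "f"]

Working:
Per-block:
  b0 def {b,f} use ∅
  b1 def {f} use ∅
  b2 def {i,w} use ∅
  b3 def {f,i} use {f}
  b4 def {i} use {b}
  b5 def {b} use {i}

Liveness:
  b0 li=∅ lo={b,f}
  b1 li={b} lo={b,f}
  b2 li={b,f} lo={b,f}
  b3 li={b,f} lo={b,f}
  b4 li={b,f} lo={f,i}
  b5 li={f,i} lo={b,f}

live-out(b1) = ["b", "f"]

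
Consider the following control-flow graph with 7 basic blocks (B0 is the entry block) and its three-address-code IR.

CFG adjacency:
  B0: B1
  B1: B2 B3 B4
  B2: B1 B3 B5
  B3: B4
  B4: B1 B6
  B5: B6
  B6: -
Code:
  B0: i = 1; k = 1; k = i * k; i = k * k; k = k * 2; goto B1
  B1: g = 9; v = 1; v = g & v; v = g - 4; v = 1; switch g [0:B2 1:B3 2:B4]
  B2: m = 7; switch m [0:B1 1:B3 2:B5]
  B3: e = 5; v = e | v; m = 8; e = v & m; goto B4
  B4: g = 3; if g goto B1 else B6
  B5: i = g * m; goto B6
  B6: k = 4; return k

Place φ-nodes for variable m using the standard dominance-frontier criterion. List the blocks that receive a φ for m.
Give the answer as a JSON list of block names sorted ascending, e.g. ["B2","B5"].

idom tree: B1←B0 B2←B1 B3←B1 B4←B1 B5←B2 B6←B1
Dom∩ at merges:
  B1: preds {B0,B2,B4}: {B0} ∩ {B0,B1,B2} ∩ {B0,B1,B4} = {B0}; idom=B0
  B3: preds {B1,B2}: {B0,B1} ∩ {B0,B1,B2} = {B0,B1}; idom=B1
  B4: preds {B1,B3}: {B0,B1} ∩ {B0,B1,B3} = {B0,B1}; idom=B1
  B6: preds {B4,B5}: {B0,B1,B4} ∩ {B0,B1,B2,B5} = {B0,B1}; idom=B1

DF derivation:
  B1←B0: walk · to B0
  B1←B2: walk B2→B1 to B0
  B1←B4: walk B4→B1 to B0
  B3←B1: walk · to B1
  B3←B2: walk B2 to B1
  B4←B1: walk · to B1
  B4←B3: walk B3 to B1
  B6←B4: walk B4 to B1
  B6←B5: walk B5→B2 to B1
  B0 → ∅
  B1 → {B1}
  B2 → {B1,B3,B6}
  B3 → {B4}
  B4 → {B1,B6}
  B5 → {B6}
  B6 → ∅

φ for m: defs {B2,B3}
  DF⁺ = {B1,B3,B4,B6}

Answer: ["B1", "B3", "B4", "B6"]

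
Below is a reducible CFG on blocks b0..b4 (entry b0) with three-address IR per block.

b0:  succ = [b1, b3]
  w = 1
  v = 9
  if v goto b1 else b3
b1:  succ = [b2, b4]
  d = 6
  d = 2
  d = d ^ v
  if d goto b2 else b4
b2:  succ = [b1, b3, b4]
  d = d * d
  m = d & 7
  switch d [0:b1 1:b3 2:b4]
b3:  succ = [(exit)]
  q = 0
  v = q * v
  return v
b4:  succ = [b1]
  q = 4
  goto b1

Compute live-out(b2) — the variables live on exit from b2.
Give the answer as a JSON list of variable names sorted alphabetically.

Answer: ["v"]

Analysis:
Per-block:
  b0: def={v,w} ue=∅
  b1: def={d} ue={v}
  b2: def={d,m} ue={d}
  b3: def={q,v} ue={v}
  b4: def={q} ue=∅

Backward fixpoint:
  b0 li=∅ lo={v}
  b1 li={v} lo={d,v}
  b2 li={d,v} lo={v}
  b3 li={v} lo=∅
  b4 li={v} lo={v}

live-out(b2) = ["v"]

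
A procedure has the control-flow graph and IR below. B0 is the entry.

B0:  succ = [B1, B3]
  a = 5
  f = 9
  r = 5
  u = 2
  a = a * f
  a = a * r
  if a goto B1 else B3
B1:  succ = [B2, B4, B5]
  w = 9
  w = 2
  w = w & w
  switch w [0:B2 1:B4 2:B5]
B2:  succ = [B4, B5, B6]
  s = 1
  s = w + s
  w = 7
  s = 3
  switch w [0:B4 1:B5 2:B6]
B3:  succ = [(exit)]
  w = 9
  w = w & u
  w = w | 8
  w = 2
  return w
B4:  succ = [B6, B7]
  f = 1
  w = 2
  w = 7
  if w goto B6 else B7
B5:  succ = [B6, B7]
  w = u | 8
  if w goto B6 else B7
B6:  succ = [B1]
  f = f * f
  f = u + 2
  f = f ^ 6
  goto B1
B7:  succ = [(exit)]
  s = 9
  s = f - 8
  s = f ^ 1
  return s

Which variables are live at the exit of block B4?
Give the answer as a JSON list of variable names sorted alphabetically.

def/use:
  B0 def {a,f,r,u} use ∅
  B1 def {w} use ∅
  B2 def {s,w} use {w}
  B3 def {w} use {u}
  B4 def {f,w} use ∅
  B5 def {w} use {u}
  B6 def {f} use {f,u}
  B7 def {s} use {f}

Backward fixpoint:
  B0 li=∅ lo={f,u}
  B1 li={f,u} lo={f,u,w}
  B2 li={f,u,w} lo={f,u}
  B3 li={u} lo=∅
  B4 li={u} lo={f,u}
  B5 li={f,u} lo={f,u}
  B6 li={f,u} lo={f,u}
  B7 li={f} lo=∅

live-out(B4) = ["f", "u"]

Answer: ["f", "u"]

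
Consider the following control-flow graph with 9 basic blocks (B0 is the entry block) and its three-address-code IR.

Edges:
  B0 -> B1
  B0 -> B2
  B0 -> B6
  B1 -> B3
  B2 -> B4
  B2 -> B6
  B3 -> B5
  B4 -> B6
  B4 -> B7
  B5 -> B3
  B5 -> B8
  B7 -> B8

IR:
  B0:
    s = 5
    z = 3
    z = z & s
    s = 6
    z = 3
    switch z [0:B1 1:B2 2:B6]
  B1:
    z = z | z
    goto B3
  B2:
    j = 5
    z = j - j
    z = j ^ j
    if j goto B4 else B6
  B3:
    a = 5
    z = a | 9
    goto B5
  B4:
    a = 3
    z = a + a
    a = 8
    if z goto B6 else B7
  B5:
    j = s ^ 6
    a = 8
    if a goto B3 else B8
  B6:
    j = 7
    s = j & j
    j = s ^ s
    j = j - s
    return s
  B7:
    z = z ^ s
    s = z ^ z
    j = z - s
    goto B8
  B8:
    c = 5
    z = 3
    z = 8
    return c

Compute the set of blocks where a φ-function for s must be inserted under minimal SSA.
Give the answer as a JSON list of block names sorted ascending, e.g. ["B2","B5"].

Answer: ["B8"]

Working:
idom tree: B1←B0 B2←B0 B3←B1 B4←B2 B5←B3 B6←B0 B7←B4 B8←B0
Dom∩ at merges:
  B3: preds {B1,B5}: {B0,B1} ∩ {B0,B1,B3,B5} = {B0,B1}; idom=B1
  B6: preds {B0,B2,B4}: {B0} ∩ {B0,B2} ∩ {B0,B2,B4} = {B0}; idom=B0
  B8: preds {B5,B7}: {B0,B1,B3,B5} ∩ {B0,B2,B4,B7} = {B0}; idom=B0

DF walk-up:
  join B3 pred B1: · stop@B1
  join B3 pred B5: B5→B3 stop@B1
  join B6 pred B0: · stop@B0
  join B6 pred B2: B2 stop@B0
  join B6 pred B4: B4→B2 stop@B0
  join B8 pred B5: B5→B3→B1 stop@B0
  join B8 pred B7: B7→B4→B2 stop@B0
  B0: DF=∅
  B1: DF={B8}
  B2: DF={B6,B8}
  B3: DF={B3,B8}
  B4: DF={B6,B8}
  B5: DF={B3,B8}
  B6: DF=∅
  B7: DF={B8}
  B8: DF=∅

φ for s: defs {B0,B6,B7}
  DF⁺ = {B8}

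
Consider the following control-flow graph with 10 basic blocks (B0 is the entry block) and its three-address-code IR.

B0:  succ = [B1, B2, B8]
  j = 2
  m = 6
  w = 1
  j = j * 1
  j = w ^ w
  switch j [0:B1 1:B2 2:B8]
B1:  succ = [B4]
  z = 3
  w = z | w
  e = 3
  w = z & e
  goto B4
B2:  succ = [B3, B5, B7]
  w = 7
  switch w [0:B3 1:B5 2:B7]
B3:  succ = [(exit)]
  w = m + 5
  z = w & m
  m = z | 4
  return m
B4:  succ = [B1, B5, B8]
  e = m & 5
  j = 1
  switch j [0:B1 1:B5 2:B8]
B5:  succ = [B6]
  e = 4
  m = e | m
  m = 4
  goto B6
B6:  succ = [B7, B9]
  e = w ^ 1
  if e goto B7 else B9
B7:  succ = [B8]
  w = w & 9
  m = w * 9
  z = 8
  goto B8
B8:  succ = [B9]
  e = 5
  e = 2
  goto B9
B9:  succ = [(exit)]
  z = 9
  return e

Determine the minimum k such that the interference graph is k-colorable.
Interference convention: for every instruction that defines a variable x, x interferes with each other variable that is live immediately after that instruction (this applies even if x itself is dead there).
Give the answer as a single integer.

Answer: 4

Derivation:
Block summaries:
  B0: def={j,m,w} ue=∅
  B1: def={e,w,z} ue={w}
  B2: def={w} ue=∅
  B3: def={m,w,z} ue={m}
  B4: def={e,j} ue={m}
  B5: def={e,m} ue={m}
  B6: def={e} ue={w}
  B7: def={m,w,z} ue={w}
  B8: def={e} ue=∅
  B9: def={z} ue={e}

Backward fixpoint:
  live B0: ∅→{m,w}
  live B1: {m,w}→{m,w}
  live B2: {m}→{m,w}
  live B3: {m}→∅
  live B4: {m,w}→{m,w}
  live B5: {m,w}→{w}
  live B6: {w}→{e,w}
  live B7: {w}→∅
  live B8: ∅→{e}
  live B9: {e}→∅

Interference:
  e: {m,w,z}
  j: {m,w}
  m: {e,j,w,z}
  w: {e,j,m,z}
  z: {e,m,w}

Chromatic number:
  {e,m,w,z} pairwise interfere (4-clique) ⇒ χ ≥ 4
  assign e→R2 j→R2 m→R0 w→R1 z→R3 — no edge inside a register ⇒ χ ≤ 4
  χ = 4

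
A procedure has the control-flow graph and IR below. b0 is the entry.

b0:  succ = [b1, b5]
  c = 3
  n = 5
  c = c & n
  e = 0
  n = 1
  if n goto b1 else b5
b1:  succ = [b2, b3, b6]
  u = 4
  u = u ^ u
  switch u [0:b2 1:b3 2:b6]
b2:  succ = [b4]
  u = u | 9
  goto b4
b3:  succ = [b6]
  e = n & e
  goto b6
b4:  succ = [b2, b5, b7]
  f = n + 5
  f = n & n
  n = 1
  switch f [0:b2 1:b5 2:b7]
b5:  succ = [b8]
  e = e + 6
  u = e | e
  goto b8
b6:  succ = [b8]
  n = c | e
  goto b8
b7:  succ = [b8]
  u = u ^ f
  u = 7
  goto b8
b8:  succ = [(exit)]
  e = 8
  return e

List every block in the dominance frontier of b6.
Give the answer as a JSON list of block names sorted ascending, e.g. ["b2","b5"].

Answer: ["b8"]

Derivation:
idom tree: b1←b0 b2←b1 b3←b1 b4←b2 b5←b0 b6←b1 b7←b4 b8←b0
Join-block Dom:
  b2: preds {b1,b4}: {b0,b1} ∩ {b0,b1,b2,b4} = {b0,b1}; idom=b1
  b5: preds {b0,b4}: {b0} ∩ {b0,b1,b2,b4} = {b0}; idom=b0
  b6: preds {b1,b3}: {b0,b1} ∩ {b0,b1,b3} = {b0,b1}; idom=b1
  b8: preds {b5,b6,b7}: {b0,b5} ∩ {b0,b1,b6} ∩ {b0,b1,b2,b4,b7} = {b0}; idom=b0

Frontier:
  b2←b1: walk · to b1
  b2←b4: walk b4→b2 to b1
  b5←b0: walk · to b0
  b5←b4: walk b4→b2→b1 to b0
  b6←b1: walk · to b1
  b6←b3: walk b3 to b1
  b8←b5: walk b5 to b0
  b8←b6: walk b6→b1 to b0
  b8←b7: walk b7→b4→b2→b1 to b0
  b0 → ∅
  b1 → {b5,b8}
  b2 → {b2,b5,b8}
  b3 → {b6}
  b4 → {b2,b5,b8}
  b5 → {b8}
  b6 → {b8}
  b7 → {b8}
  b8 → ∅

DF(b6) = ["b8"]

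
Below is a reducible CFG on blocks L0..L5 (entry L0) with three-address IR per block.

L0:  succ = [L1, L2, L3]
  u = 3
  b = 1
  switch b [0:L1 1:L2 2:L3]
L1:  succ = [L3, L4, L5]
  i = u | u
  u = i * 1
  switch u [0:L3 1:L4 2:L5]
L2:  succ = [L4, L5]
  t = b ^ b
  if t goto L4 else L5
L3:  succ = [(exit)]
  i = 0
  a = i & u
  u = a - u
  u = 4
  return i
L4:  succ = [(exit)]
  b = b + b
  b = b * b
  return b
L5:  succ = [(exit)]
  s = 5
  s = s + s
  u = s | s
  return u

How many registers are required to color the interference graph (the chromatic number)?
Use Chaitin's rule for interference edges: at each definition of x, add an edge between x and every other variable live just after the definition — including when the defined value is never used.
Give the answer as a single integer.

Answer: 3

Working:
Per-block:
  L0 def {b,u} use ∅
  L1 def {i,u} use {u}
  L2 def {t} use {b}
  L3 def {a,i,u} use {u}
  L4 def {b} use {b}
  L5 def {s,u} use ∅

Live sets:
  L0: in=∅ out={b,u}
  L1: in={b,u} out={b,u}
  L2: in={b} out={b}
  L3: in={u} out=∅
  L4: in={b} out=∅
  L5: in=∅ out=∅

Interfere edges:
  a↔{i,u}
  b↔{i,t,u}
  i↔{a,b,u}
  s↔∅
  t↔{b}
  u↔{a,b,i}

Colouring:
  clique {a,i,u} ⇒ need ≥ 3
  3-colouring: R0={a,b,s}  R1={i,t}  R2={u}
  χ = 3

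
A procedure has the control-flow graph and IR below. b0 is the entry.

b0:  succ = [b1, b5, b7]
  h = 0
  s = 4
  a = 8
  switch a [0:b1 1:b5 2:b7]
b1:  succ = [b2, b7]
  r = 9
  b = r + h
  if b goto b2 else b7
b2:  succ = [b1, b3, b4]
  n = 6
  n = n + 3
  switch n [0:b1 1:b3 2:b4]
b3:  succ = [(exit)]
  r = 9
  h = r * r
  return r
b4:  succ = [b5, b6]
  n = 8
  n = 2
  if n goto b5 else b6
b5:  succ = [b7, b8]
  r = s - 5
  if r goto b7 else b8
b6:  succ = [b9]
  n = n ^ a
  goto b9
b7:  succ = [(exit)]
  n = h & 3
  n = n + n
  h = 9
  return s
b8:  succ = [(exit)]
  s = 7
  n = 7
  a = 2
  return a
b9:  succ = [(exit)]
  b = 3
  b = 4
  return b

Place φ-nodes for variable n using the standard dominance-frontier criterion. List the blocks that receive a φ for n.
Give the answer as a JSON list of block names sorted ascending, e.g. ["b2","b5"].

Answer: ["b1", "b5", "b7"]

Working:
idom tree: b1←b0 b2←b1 b3←b2 b4←b2 b5←b0 b6←b4 b7←b0 b8←b5 b9←b6
Dom at joins:
  b1: preds {b0,b2}: {b0} ∩ {b0,b1,b2} = {b0}; idom=b0
  b5: preds {b0,b4}: {b0} ∩ {b0,b1,b2,b4} = {b0}; idom=b0
  b7: preds {b0,b1,b5}: {b0} ∩ {b0,b1} ∩ {b0,b5} = {b0}; idom=b0

DF walk-up:
  b1←b0: walk · to b0
  b1←b2: walk b2→b1 to b0
  b5←b0: walk · to b0
  b5←b4: walk b4→b2→b1 to b0
  b7←b0: walk · to b0
  b7←b1: walk b1 to b0
  b7←b5: walk b5 to b0
  b0: DF=∅
  b1: DF={b1,b5,b7}
  b2: DF={b1,b5}
  b3: DF=∅
  b4: DF={b5}
  b5: DF={b7}
  b6: DF=∅
  b7: DF=∅
  b8: DF=∅
  b9: DF=∅

φ for n: defs {b2,b4,b6,b7,b8}
  DF⁺ = {b1,b5,b7}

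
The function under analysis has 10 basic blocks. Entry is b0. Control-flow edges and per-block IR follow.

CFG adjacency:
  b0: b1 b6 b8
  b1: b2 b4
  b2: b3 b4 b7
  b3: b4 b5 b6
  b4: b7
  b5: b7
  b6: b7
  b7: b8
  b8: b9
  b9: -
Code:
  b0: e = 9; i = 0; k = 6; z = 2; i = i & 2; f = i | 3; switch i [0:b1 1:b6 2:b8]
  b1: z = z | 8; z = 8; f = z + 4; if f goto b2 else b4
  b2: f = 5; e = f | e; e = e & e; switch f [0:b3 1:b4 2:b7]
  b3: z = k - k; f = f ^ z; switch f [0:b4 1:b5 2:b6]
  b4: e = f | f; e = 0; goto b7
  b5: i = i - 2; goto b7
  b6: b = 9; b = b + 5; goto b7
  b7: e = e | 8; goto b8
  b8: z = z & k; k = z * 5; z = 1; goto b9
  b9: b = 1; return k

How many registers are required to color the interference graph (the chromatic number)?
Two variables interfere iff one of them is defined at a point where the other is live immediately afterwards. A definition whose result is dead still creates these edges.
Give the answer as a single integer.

Answer: 5

Working:
Per-block:
  b0: def={e,f,i,k,z} ue=∅
  b1: def={f,z} ue={z}
  b2: def={e,f} ue={e}
  b3: def={f,z} ue={f,k}
  b4: def={e} ue={f}
  b5: def={i} ue={i}
  b6: def={b} ue=∅
  b7: def={e} ue={e}
  b8: def={k,z} ue={k,z}
  b9: def={b} ue={k}

Backward fixpoint:
  live b0: ∅→{e,i,k,z}
  live b1: {e,i,k,z}→{e,f,i,k,z}
  live b2: {e,i,k,z}→{e,f,i,k,z}
  live b3: {e,f,i,k}→{e,f,i,k,z}
  live b4: {f,k,z}→{e,k,z}
  live b5: {e,i,k,z}→{e,k,z}
  live b6: {e,k,z}→{e,k,z}
  live b7: {e,k,z}→{k,z}
  live b8: {k,z}→{k}
  live b9: {k}→∅

Interfere edges:
  b — {e,k,z}
  e — {b,f,i,k,z}
  f — {e,i,k,z}
  i — {e,f,k,z}
  k — {b,e,f,i,z}
  z — {b,e,f,i,k}

Chromatic number:
  {e,f,i,k,z} pairwise interfere (5-clique) ⇒ χ ≥ 5
  5-colouring: c0={e}  c1={k}  c2={z}  c3={b,f}  c4={i}
  χ = 5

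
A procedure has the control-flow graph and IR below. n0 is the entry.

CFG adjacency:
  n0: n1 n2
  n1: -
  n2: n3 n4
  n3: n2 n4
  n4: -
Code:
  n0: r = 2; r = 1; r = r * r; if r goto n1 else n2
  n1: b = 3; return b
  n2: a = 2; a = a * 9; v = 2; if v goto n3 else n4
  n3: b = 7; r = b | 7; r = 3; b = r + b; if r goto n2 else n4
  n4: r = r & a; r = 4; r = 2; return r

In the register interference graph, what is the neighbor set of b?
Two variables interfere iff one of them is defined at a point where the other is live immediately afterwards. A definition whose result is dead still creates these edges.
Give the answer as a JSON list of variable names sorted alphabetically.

Answer: ["a", "r"]

Derivation:
Block summaries:
  n0: {r} / ∅
  n1: {b} / ∅
  n2: {a,v} / ∅
  n3: {b,r} / ∅
  n4: {r} / {a,r}

Live sets:
  n0: in=∅ out={r}
  n1: in=∅ out=∅
  n2: in={r} out={a,r}
  n3: in={a} out={a,r}
  n4: in={a,r} out=∅

Conflict graph:
  a: {b,r,v}
  b: {a,r}
  r: {a,b,v}
  v: {a,r}

N(b) = ["a", "r"]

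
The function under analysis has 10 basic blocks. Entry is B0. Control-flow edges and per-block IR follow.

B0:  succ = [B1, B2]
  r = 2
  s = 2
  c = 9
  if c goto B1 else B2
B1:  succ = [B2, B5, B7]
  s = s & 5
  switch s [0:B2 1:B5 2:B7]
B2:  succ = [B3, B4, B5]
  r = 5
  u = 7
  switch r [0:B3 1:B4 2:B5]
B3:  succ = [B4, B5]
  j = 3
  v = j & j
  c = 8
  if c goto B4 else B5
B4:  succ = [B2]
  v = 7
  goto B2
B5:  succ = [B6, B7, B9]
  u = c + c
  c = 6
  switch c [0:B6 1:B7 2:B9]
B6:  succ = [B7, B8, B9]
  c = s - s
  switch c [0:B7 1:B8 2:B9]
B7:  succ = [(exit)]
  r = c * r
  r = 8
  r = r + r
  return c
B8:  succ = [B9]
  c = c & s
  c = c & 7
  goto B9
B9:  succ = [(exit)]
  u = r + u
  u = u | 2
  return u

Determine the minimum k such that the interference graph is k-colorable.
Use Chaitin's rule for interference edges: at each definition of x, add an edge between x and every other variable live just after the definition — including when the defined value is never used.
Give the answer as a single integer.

Answer: 4

Derivation:
def/use:
  B0: def={c,r,s} ue=∅
  B1: def={s} ue={s}
  B2: def={r,u} ue=∅
  B3: def={c,j,v} ue=∅
  B4: def={v} ue=∅
  B5: def={c,u} ue={c}
  B6: def={c} ue={s}
  B7: def={r} ue={c,r}
  B8: def={c} ue={c,s}
  B9: def={u} ue={r,u}

Live sets:
  live B0: ∅→{c,r,s}
  live B1: {c,r,s}→{c,r,s}
  live B2: {c,s}→{c,r,s}
  live B3: {r,s}→{c,r,s}
  live B4: {c,s}→{c,s}
  live B5: {c,r,s}→{c,r,s,u}
  live B6: {r,s,u}→{c,r,s,u}
  live B7: {c,r}→∅
  live B8: {c,r,s,u}→{r,u}
  live B9: {r,u}→∅

Interference:
  c: {r,s,u,v}
  j: {r,s}
  r: {c,j,s,u,v}
  s: {c,j,r,u,v}
  u: {c,r,s}
  v: {c,r,s}

Registers:
  lower bound: {c,r,s,u} mutually conflict ⇒ χ ≥ 4
  assign c→c2 j→c2 r→c0 s→c1 u→c3 v→c3 — no edge inside a register ⇒ χ ≤ 4
  χ = 4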